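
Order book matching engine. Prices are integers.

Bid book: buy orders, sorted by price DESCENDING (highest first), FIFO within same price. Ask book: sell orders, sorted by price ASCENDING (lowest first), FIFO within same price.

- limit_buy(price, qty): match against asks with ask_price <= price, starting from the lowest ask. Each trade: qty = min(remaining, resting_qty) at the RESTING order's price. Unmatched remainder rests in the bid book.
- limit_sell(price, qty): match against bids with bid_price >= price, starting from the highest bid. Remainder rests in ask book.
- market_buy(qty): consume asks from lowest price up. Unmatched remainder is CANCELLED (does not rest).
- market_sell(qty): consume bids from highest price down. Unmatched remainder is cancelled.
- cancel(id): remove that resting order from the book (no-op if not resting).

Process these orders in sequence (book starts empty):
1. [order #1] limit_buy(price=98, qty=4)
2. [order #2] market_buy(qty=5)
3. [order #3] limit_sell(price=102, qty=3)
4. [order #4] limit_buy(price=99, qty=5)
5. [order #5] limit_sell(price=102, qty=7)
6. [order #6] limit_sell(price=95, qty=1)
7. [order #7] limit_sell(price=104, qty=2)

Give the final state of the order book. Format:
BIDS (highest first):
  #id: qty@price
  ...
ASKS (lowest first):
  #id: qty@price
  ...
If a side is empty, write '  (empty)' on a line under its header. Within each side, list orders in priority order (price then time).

Answer: BIDS (highest first):
  #4: 4@99
  #1: 4@98
ASKS (lowest first):
  #3: 3@102
  #5: 7@102
  #7: 2@104

Derivation:
After op 1 [order #1] limit_buy(price=98, qty=4): fills=none; bids=[#1:4@98] asks=[-]
After op 2 [order #2] market_buy(qty=5): fills=none; bids=[#1:4@98] asks=[-]
After op 3 [order #3] limit_sell(price=102, qty=3): fills=none; bids=[#1:4@98] asks=[#3:3@102]
After op 4 [order #4] limit_buy(price=99, qty=5): fills=none; bids=[#4:5@99 #1:4@98] asks=[#3:3@102]
After op 5 [order #5] limit_sell(price=102, qty=7): fills=none; bids=[#4:5@99 #1:4@98] asks=[#3:3@102 #5:7@102]
After op 6 [order #6] limit_sell(price=95, qty=1): fills=#4x#6:1@99; bids=[#4:4@99 #1:4@98] asks=[#3:3@102 #5:7@102]
After op 7 [order #7] limit_sell(price=104, qty=2): fills=none; bids=[#4:4@99 #1:4@98] asks=[#3:3@102 #5:7@102 #7:2@104]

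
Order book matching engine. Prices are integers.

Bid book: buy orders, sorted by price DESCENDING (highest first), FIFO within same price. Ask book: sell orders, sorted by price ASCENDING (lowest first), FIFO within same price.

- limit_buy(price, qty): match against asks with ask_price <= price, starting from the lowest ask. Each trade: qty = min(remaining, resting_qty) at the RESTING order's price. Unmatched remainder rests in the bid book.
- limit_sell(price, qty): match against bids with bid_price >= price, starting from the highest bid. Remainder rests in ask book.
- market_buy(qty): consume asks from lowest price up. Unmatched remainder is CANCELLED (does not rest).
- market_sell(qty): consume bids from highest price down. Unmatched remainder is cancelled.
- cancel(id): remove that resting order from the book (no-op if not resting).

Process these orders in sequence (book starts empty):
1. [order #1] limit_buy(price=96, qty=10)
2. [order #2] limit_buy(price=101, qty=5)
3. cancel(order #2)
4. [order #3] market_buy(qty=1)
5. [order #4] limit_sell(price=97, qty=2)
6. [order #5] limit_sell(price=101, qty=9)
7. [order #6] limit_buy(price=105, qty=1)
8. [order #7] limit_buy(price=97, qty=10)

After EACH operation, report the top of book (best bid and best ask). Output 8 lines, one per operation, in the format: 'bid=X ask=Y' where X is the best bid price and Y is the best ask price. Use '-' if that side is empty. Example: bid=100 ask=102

Answer: bid=96 ask=-
bid=101 ask=-
bid=96 ask=-
bid=96 ask=-
bid=96 ask=97
bid=96 ask=97
bid=96 ask=97
bid=97 ask=101

Derivation:
After op 1 [order #1] limit_buy(price=96, qty=10): fills=none; bids=[#1:10@96] asks=[-]
After op 2 [order #2] limit_buy(price=101, qty=5): fills=none; bids=[#2:5@101 #1:10@96] asks=[-]
After op 3 cancel(order #2): fills=none; bids=[#1:10@96] asks=[-]
After op 4 [order #3] market_buy(qty=1): fills=none; bids=[#1:10@96] asks=[-]
After op 5 [order #4] limit_sell(price=97, qty=2): fills=none; bids=[#1:10@96] asks=[#4:2@97]
After op 6 [order #5] limit_sell(price=101, qty=9): fills=none; bids=[#1:10@96] asks=[#4:2@97 #5:9@101]
After op 7 [order #6] limit_buy(price=105, qty=1): fills=#6x#4:1@97; bids=[#1:10@96] asks=[#4:1@97 #5:9@101]
After op 8 [order #7] limit_buy(price=97, qty=10): fills=#7x#4:1@97; bids=[#7:9@97 #1:10@96] asks=[#5:9@101]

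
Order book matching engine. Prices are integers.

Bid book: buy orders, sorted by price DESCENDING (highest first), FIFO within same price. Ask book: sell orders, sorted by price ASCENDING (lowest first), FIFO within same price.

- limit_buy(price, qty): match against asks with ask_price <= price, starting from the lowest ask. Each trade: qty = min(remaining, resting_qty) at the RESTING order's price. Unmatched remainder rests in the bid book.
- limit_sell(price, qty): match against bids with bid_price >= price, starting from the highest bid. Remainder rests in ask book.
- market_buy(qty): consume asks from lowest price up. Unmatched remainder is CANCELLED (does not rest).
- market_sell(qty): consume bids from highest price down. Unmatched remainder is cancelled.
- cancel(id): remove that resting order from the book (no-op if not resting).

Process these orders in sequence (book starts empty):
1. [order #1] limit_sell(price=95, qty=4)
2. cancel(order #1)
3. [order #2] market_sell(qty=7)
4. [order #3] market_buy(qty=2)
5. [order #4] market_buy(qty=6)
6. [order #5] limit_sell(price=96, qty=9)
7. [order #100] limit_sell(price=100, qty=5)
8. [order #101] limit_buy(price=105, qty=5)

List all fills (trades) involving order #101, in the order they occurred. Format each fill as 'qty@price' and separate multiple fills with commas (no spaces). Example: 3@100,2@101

Answer: 5@96

Derivation:
After op 1 [order #1] limit_sell(price=95, qty=4): fills=none; bids=[-] asks=[#1:4@95]
After op 2 cancel(order #1): fills=none; bids=[-] asks=[-]
After op 3 [order #2] market_sell(qty=7): fills=none; bids=[-] asks=[-]
After op 4 [order #3] market_buy(qty=2): fills=none; bids=[-] asks=[-]
After op 5 [order #4] market_buy(qty=6): fills=none; bids=[-] asks=[-]
After op 6 [order #5] limit_sell(price=96, qty=9): fills=none; bids=[-] asks=[#5:9@96]
After op 7 [order #100] limit_sell(price=100, qty=5): fills=none; bids=[-] asks=[#5:9@96 #100:5@100]
After op 8 [order #101] limit_buy(price=105, qty=5): fills=#101x#5:5@96; bids=[-] asks=[#5:4@96 #100:5@100]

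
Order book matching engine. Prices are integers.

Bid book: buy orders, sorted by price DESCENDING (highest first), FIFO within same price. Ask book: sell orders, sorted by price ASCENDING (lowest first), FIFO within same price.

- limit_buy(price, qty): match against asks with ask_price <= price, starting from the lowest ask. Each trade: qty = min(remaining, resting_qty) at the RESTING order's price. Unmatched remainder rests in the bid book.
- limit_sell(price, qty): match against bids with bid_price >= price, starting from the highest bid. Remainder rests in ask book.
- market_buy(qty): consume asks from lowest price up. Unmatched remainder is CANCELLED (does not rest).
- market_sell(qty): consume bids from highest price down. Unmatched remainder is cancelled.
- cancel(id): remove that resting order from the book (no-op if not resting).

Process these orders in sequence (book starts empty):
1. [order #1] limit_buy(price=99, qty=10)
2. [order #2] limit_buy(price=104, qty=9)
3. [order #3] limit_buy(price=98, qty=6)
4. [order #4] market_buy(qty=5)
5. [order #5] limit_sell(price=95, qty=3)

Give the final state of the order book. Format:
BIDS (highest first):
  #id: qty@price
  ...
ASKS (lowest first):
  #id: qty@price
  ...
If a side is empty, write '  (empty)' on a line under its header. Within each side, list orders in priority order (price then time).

Answer: BIDS (highest first):
  #2: 6@104
  #1: 10@99
  #3: 6@98
ASKS (lowest first):
  (empty)

Derivation:
After op 1 [order #1] limit_buy(price=99, qty=10): fills=none; bids=[#1:10@99] asks=[-]
After op 2 [order #2] limit_buy(price=104, qty=9): fills=none; bids=[#2:9@104 #1:10@99] asks=[-]
After op 3 [order #3] limit_buy(price=98, qty=6): fills=none; bids=[#2:9@104 #1:10@99 #3:6@98] asks=[-]
After op 4 [order #4] market_buy(qty=5): fills=none; bids=[#2:9@104 #1:10@99 #3:6@98] asks=[-]
After op 5 [order #5] limit_sell(price=95, qty=3): fills=#2x#5:3@104; bids=[#2:6@104 #1:10@99 #3:6@98] asks=[-]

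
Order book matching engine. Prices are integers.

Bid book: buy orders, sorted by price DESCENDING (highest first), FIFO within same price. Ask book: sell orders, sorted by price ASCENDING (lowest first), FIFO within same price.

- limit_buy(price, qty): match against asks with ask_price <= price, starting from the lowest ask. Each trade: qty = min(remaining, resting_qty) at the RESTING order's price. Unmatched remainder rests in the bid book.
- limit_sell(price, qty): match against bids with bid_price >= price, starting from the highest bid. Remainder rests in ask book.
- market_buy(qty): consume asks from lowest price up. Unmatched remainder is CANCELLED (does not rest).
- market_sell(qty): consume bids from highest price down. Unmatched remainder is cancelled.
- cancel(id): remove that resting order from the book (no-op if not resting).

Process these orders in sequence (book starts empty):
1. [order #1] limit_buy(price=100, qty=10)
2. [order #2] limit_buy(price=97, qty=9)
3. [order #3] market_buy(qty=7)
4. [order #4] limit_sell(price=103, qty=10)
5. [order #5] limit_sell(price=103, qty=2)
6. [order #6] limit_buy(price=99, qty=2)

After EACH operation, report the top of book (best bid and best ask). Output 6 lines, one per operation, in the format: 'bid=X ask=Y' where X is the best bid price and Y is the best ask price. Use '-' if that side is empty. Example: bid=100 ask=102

Answer: bid=100 ask=-
bid=100 ask=-
bid=100 ask=-
bid=100 ask=103
bid=100 ask=103
bid=100 ask=103

Derivation:
After op 1 [order #1] limit_buy(price=100, qty=10): fills=none; bids=[#1:10@100] asks=[-]
After op 2 [order #2] limit_buy(price=97, qty=9): fills=none; bids=[#1:10@100 #2:9@97] asks=[-]
After op 3 [order #3] market_buy(qty=7): fills=none; bids=[#1:10@100 #2:9@97] asks=[-]
After op 4 [order #4] limit_sell(price=103, qty=10): fills=none; bids=[#1:10@100 #2:9@97] asks=[#4:10@103]
After op 5 [order #5] limit_sell(price=103, qty=2): fills=none; bids=[#1:10@100 #2:9@97] asks=[#4:10@103 #5:2@103]
After op 6 [order #6] limit_buy(price=99, qty=2): fills=none; bids=[#1:10@100 #6:2@99 #2:9@97] asks=[#4:10@103 #5:2@103]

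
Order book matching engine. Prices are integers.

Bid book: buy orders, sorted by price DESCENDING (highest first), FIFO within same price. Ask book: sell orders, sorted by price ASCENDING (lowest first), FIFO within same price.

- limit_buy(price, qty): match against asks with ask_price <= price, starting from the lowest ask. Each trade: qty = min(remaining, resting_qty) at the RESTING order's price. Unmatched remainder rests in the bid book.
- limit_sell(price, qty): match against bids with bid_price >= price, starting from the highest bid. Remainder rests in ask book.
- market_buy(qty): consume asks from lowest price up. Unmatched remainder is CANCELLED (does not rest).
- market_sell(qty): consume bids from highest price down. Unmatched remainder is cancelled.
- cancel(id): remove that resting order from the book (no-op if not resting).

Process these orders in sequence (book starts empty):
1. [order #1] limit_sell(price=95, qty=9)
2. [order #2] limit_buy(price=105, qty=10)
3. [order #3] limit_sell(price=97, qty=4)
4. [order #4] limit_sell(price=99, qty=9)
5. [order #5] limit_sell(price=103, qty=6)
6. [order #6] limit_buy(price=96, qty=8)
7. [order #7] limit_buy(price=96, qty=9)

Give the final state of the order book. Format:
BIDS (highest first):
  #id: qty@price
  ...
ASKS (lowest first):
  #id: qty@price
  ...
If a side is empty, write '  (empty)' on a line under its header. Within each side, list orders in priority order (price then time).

Answer: BIDS (highest first):
  #6: 8@96
  #7: 9@96
ASKS (lowest first):
  #3: 3@97
  #4: 9@99
  #5: 6@103

Derivation:
After op 1 [order #1] limit_sell(price=95, qty=9): fills=none; bids=[-] asks=[#1:9@95]
After op 2 [order #2] limit_buy(price=105, qty=10): fills=#2x#1:9@95; bids=[#2:1@105] asks=[-]
After op 3 [order #3] limit_sell(price=97, qty=4): fills=#2x#3:1@105; bids=[-] asks=[#3:3@97]
After op 4 [order #4] limit_sell(price=99, qty=9): fills=none; bids=[-] asks=[#3:3@97 #4:9@99]
After op 5 [order #5] limit_sell(price=103, qty=6): fills=none; bids=[-] asks=[#3:3@97 #4:9@99 #5:6@103]
After op 6 [order #6] limit_buy(price=96, qty=8): fills=none; bids=[#6:8@96] asks=[#3:3@97 #4:9@99 #5:6@103]
After op 7 [order #7] limit_buy(price=96, qty=9): fills=none; bids=[#6:8@96 #7:9@96] asks=[#3:3@97 #4:9@99 #5:6@103]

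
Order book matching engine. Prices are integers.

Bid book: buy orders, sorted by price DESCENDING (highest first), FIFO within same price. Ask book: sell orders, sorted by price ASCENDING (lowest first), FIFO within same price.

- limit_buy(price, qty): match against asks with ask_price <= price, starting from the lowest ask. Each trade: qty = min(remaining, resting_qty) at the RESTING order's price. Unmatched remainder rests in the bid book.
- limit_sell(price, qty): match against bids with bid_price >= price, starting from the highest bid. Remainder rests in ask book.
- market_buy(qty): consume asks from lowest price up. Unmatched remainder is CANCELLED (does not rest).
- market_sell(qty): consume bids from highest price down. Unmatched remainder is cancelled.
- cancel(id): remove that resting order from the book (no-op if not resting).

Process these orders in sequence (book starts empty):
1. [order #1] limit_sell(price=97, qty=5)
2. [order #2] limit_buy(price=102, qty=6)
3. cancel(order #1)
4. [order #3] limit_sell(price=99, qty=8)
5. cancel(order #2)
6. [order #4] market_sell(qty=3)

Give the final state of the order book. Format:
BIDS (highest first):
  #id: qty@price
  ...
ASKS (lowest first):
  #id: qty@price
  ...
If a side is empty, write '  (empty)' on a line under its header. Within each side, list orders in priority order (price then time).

Answer: BIDS (highest first):
  (empty)
ASKS (lowest first):
  #3: 7@99

Derivation:
After op 1 [order #1] limit_sell(price=97, qty=5): fills=none; bids=[-] asks=[#1:5@97]
After op 2 [order #2] limit_buy(price=102, qty=6): fills=#2x#1:5@97; bids=[#2:1@102] asks=[-]
After op 3 cancel(order #1): fills=none; bids=[#2:1@102] asks=[-]
After op 4 [order #3] limit_sell(price=99, qty=8): fills=#2x#3:1@102; bids=[-] asks=[#3:7@99]
After op 5 cancel(order #2): fills=none; bids=[-] asks=[#3:7@99]
After op 6 [order #4] market_sell(qty=3): fills=none; bids=[-] asks=[#3:7@99]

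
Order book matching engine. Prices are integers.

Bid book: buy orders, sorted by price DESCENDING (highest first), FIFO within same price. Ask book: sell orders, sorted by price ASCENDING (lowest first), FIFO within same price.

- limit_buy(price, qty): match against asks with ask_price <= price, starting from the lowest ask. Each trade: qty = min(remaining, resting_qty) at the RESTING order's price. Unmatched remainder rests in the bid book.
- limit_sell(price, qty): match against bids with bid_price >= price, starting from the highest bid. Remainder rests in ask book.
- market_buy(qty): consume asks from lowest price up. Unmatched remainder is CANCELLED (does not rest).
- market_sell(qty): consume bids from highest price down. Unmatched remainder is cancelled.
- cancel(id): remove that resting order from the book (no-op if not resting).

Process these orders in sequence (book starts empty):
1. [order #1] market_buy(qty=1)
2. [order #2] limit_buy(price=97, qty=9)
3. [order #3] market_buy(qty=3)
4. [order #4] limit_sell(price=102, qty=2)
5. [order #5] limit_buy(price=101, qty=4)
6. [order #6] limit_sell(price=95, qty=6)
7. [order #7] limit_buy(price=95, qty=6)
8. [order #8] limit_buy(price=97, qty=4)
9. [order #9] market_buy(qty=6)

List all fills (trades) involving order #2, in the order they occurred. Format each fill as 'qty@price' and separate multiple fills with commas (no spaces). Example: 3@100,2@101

After op 1 [order #1] market_buy(qty=1): fills=none; bids=[-] asks=[-]
After op 2 [order #2] limit_buy(price=97, qty=9): fills=none; bids=[#2:9@97] asks=[-]
After op 3 [order #3] market_buy(qty=3): fills=none; bids=[#2:9@97] asks=[-]
After op 4 [order #4] limit_sell(price=102, qty=2): fills=none; bids=[#2:9@97] asks=[#4:2@102]
After op 5 [order #5] limit_buy(price=101, qty=4): fills=none; bids=[#5:4@101 #2:9@97] asks=[#4:2@102]
After op 6 [order #6] limit_sell(price=95, qty=6): fills=#5x#6:4@101 #2x#6:2@97; bids=[#2:7@97] asks=[#4:2@102]
After op 7 [order #7] limit_buy(price=95, qty=6): fills=none; bids=[#2:7@97 #7:6@95] asks=[#4:2@102]
After op 8 [order #8] limit_buy(price=97, qty=4): fills=none; bids=[#2:7@97 #8:4@97 #7:6@95] asks=[#4:2@102]
After op 9 [order #9] market_buy(qty=6): fills=#9x#4:2@102; bids=[#2:7@97 #8:4@97 #7:6@95] asks=[-]

Answer: 2@97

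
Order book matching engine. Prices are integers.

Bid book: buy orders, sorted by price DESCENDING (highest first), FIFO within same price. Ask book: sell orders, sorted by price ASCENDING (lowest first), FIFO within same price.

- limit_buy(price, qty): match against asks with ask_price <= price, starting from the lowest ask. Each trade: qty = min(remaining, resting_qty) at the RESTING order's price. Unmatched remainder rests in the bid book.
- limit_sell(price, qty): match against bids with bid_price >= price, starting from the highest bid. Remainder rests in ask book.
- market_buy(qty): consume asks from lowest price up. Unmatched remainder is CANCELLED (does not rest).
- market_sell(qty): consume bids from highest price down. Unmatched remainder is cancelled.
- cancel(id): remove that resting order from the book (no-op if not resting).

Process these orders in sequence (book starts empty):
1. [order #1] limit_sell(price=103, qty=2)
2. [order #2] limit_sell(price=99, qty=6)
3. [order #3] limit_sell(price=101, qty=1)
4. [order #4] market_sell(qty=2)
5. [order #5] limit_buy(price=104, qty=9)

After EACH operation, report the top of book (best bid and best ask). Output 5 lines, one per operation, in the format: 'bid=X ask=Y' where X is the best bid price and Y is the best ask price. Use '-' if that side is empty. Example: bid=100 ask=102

Answer: bid=- ask=103
bid=- ask=99
bid=- ask=99
bid=- ask=99
bid=- ask=-

Derivation:
After op 1 [order #1] limit_sell(price=103, qty=2): fills=none; bids=[-] asks=[#1:2@103]
After op 2 [order #2] limit_sell(price=99, qty=6): fills=none; bids=[-] asks=[#2:6@99 #1:2@103]
After op 3 [order #3] limit_sell(price=101, qty=1): fills=none; bids=[-] asks=[#2:6@99 #3:1@101 #1:2@103]
After op 4 [order #4] market_sell(qty=2): fills=none; bids=[-] asks=[#2:6@99 #3:1@101 #1:2@103]
After op 5 [order #5] limit_buy(price=104, qty=9): fills=#5x#2:6@99 #5x#3:1@101 #5x#1:2@103; bids=[-] asks=[-]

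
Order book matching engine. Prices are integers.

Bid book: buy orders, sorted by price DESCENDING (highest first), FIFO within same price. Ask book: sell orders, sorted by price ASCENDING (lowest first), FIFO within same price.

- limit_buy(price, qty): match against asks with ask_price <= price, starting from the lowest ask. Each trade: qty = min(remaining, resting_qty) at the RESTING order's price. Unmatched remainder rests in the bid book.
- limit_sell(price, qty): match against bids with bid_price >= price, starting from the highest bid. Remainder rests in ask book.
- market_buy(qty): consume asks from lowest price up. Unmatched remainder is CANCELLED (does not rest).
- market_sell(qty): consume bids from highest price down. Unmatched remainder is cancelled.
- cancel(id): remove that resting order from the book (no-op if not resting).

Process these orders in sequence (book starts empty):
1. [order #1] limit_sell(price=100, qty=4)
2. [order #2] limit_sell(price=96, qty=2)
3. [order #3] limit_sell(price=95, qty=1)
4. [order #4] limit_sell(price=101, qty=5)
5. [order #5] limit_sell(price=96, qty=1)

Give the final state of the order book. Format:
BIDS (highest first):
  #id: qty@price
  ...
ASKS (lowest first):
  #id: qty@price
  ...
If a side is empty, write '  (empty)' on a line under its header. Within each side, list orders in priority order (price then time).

Answer: BIDS (highest first):
  (empty)
ASKS (lowest first):
  #3: 1@95
  #2: 2@96
  #5: 1@96
  #1: 4@100
  #4: 5@101

Derivation:
After op 1 [order #1] limit_sell(price=100, qty=4): fills=none; bids=[-] asks=[#1:4@100]
After op 2 [order #2] limit_sell(price=96, qty=2): fills=none; bids=[-] asks=[#2:2@96 #1:4@100]
After op 3 [order #3] limit_sell(price=95, qty=1): fills=none; bids=[-] asks=[#3:1@95 #2:2@96 #1:4@100]
After op 4 [order #4] limit_sell(price=101, qty=5): fills=none; bids=[-] asks=[#3:1@95 #2:2@96 #1:4@100 #4:5@101]
After op 5 [order #5] limit_sell(price=96, qty=1): fills=none; bids=[-] asks=[#3:1@95 #2:2@96 #5:1@96 #1:4@100 #4:5@101]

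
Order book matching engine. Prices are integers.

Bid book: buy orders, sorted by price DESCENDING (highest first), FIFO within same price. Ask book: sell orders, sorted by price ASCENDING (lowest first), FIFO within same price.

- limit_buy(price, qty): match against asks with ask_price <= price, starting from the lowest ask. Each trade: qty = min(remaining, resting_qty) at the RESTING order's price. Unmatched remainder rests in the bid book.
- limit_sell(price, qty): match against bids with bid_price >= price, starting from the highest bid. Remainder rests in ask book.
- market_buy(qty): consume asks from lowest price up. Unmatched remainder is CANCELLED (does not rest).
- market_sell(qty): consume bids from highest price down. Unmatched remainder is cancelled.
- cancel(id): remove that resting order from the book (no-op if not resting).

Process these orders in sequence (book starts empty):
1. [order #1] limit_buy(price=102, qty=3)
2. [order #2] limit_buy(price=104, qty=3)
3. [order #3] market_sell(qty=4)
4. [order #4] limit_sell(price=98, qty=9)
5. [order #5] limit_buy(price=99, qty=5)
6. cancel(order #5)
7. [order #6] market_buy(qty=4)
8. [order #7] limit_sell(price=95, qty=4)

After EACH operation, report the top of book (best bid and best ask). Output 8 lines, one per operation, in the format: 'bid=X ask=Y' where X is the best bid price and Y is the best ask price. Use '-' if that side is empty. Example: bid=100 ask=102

Answer: bid=102 ask=-
bid=104 ask=-
bid=102 ask=-
bid=- ask=98
bid=- ask=98
bid=- ask=98
bid=- ask=-
bid=- ask=95

Derivation:
After op 1 [order #1] limit_buy(price=102, qty=3): fills=none; bids=[#1:3@102] asks=[-]
After op 2 [order #2] limit_buy(price=104, qty=3): fills=none; bids=[#2:3@104 #1:3@102] asks=[-]
After op 3 [order #3] market_sell(qty=4): fills=#2x#3:3@104 #1x#3:1@102; bids=[#1:2@102] asks=[-]
After op 4 [order #4] limit_sell(price=98, qty=9): fills=#1x#4:2@102; bids=[-] asks=[#4:7@98]
After op 5 [order #5] limit_buy(price=99, qty=5): fills=#5x#4:5@98; bids=[-] asks=[#4:2@98]
After op 6 cancel(order #5): fills=none; bids=[-] asks=[#4:2@98]
After op 7 [order #6] market_buy(qty=4): fills=#6x#4:2@98; bids=[-] asks=[-]
After op 8 [order #7] limit_sell(price=95, qty=4): fills=none; bids=[-] asks=[#7:4@95]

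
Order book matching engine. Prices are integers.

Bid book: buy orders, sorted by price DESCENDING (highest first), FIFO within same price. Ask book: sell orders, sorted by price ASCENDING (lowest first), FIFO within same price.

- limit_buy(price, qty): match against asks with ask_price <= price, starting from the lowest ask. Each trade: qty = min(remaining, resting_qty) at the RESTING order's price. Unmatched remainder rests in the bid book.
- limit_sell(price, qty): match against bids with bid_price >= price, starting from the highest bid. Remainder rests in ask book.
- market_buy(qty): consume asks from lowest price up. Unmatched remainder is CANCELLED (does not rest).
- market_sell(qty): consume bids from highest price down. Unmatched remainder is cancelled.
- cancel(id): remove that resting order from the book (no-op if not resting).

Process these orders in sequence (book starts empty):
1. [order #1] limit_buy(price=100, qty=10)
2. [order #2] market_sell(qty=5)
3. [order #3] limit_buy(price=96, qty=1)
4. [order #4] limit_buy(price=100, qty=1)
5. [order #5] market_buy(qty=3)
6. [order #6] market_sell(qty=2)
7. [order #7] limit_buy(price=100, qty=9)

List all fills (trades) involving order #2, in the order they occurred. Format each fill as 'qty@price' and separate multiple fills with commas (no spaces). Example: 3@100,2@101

After op 1 [order #1] limit_buy(price=100, qty=10): fills=none; bids=[#1:10@100] asks=[-]
After op 2 [order #2] market_sell(qty=5): fills=#1x#2:5@100; bids=[#1:5@100] asks=[-]
After op 3 [order #3] limit_buy(price=96, qty=1): fills=none; bids=[#1:5@100 #3:1@96] asks=[-]
After op 4 [order #4] limit_buy(price=100, qty=1): fills=none; bids=[#1:5@100 #4:1@100 #3:1@96] asks=[-]
After op 5 [order #5] market_buy(qty=3): fills=none; bids=[#1:5@100 #4:1@100 #3:1@96] asks=[-]
After op 6 [order #6] market_sell(qty=2): fills=#1x#6:2@100; bids=[#1:3@100 #4:1@100 #3:1@96] asks=[-]
After op 7 [order #7] limit_buy(price=100, qty=9): fills=none; bids=[#1:3@100 #4:1@100 #7:9@100 #3:1@96] asks=[-]

Answer: 5@100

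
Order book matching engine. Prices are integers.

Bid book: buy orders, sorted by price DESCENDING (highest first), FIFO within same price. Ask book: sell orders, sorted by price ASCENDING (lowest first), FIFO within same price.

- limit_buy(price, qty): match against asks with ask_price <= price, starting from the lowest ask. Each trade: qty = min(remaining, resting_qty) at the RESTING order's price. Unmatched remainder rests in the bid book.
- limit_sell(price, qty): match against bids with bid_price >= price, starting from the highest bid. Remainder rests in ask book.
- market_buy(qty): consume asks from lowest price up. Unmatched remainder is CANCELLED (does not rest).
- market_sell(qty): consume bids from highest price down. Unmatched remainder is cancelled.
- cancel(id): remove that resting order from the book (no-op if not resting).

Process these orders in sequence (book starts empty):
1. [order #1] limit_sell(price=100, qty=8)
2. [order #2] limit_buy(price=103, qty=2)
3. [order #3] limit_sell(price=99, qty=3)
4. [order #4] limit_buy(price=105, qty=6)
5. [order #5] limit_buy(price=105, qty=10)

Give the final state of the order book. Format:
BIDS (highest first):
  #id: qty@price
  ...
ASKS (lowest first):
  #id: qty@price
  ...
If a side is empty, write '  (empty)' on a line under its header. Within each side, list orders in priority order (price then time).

Answer: BIDS (highest first):
  #5: 7@105
ASKS (lowest first):
  (empty)

Derivation:
After op 1 [order #1] limit_sell(price=100, qty=8): fills=none; bids=[-] asks=[#1:8@100]
After op 2 [order #2] limit_buy(price=103, qty=2): fills=#2x#1:2@100; bids=[-] asks=[#1:6@100]
After op 3 [order #3] limit_sell(price=99, qty=3): fills=none; bids=[-] asks=[#3:3@99 #1:6@100]
After op 4 [order #4] limit_buy(price=105, qty=6): fills=#4x#3:3@99 #4x#1:3@100; bids=[-] asks=[#1:3@100]
After op 5 [order #5] limit_buy(price=105, qty=10): fills=#5x#1:3@100; bids=[#5:7@105] asks=[-]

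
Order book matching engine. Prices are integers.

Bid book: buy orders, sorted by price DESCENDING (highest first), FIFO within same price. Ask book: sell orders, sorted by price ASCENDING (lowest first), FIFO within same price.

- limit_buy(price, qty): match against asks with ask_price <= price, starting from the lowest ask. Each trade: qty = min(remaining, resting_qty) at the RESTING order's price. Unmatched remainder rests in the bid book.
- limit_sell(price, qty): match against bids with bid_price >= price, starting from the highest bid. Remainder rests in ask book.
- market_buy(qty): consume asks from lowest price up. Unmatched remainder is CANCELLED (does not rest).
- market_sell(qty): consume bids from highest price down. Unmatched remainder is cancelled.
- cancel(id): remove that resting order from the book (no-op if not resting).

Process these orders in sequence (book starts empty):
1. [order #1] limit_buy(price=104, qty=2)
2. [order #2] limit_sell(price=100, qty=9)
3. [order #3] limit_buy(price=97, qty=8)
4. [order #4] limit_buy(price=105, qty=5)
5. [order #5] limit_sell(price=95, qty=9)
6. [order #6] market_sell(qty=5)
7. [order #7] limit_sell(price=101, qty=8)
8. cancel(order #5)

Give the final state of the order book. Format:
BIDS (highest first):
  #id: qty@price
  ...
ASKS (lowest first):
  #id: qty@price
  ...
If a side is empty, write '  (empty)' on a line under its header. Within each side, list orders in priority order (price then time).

After op 1 [order #1] limit_buy(price=104, qty=2): fills=none; bids=[#1:2@104] asks=[-]
After op 2 [order #2] limit_sell(price=100, qty=9): fills=#1x#2:2@104; bids=[-] asks=[#2:7@100]
After op 3 [order #3] limit_buy(price=97, qty=8): fills=none; bids=[#3:8@97] asks=[#2:7@100]
After op 4 [order #4] limit_buy(price=105, qty=5): fills=#4x#2:5@100; bids=[#3:8@97] asks=[#2:2@100]
After op 5 [order #5] limit_sell(price=95, qty=9): fills=#3x#5:8@97; bids=[-] asks=[#5:1@95 #2:2@100]
After op 6 [order #6] market_sell(qty=5): fills=none; bids=[-] asks=[#5:1@95 #2:2@100]
After op 7 [order #7] limit_sell(price=101, qty=8): fills=none; bids=[-] asks=[#5:1@95 #2:2@100 #7:8@101]
After op 8 cancel(order #5): fills=none; bids=[-] asks=[#2:2@100 #7:8@101]

Answer: BIDS (highest first):
  (empty)
ASKS (lowest first):
  #2: 2@100
  #7: 8@101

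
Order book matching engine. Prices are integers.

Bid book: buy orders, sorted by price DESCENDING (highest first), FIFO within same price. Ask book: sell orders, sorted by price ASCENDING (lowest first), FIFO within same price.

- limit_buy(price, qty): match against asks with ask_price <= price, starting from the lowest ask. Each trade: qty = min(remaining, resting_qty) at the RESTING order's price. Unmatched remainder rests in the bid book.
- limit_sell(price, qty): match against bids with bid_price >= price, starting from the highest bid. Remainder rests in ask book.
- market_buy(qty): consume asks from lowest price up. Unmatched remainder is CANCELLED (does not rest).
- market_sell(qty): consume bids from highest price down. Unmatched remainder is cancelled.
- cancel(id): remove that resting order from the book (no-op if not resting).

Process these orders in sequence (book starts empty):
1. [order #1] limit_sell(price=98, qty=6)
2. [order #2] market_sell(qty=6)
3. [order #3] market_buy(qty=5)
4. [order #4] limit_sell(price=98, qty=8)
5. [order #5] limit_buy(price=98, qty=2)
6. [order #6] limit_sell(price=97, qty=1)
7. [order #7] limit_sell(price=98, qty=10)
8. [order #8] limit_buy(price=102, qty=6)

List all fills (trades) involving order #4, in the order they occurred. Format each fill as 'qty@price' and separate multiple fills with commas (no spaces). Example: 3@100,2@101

After op 1 [order #1] limit_sell(price=98, qty=6): fills=none; bids=[-] asks=[#1:6@98]
After op 2 [order #2] market_sell(qty=6): fills=none; bids=[-] asks=[#1:6@98]
After op 3 [order #3] market_buy(qty=5): fills=#3x#1:5@98; bids=[-] asks=[#1:1@98]
After op 4 [order #4] limit_sell(price=98, qty=8): fills=none; bids=[-] asks=[#1:1@98 #4:8@98]
After op 5 [order #5] limit_buy(price=98, qty=2): fills=#5x#1:1@98 #5x#4:1@98; bids=[-] asks=[#4:7@98]
After op 6 [order #6] limit_sell(price=97, qty=1): fills=none; bids=[-] asks=[#6:1@97 #4:7@98]
After op 7 [order #7] limit_sell(price=98, qty=10): fills=none; bids=[-] asks=[#6:1@97 #4:7@98 #7:10@98]
After op 8 [order #8] limit_buy(price=102, qty=6): fills=#8x#6:1@97 #8x#4:5@98; bids=[-] asks=[#4:2@98 #7:10@98]

Answer: 1@98,5@98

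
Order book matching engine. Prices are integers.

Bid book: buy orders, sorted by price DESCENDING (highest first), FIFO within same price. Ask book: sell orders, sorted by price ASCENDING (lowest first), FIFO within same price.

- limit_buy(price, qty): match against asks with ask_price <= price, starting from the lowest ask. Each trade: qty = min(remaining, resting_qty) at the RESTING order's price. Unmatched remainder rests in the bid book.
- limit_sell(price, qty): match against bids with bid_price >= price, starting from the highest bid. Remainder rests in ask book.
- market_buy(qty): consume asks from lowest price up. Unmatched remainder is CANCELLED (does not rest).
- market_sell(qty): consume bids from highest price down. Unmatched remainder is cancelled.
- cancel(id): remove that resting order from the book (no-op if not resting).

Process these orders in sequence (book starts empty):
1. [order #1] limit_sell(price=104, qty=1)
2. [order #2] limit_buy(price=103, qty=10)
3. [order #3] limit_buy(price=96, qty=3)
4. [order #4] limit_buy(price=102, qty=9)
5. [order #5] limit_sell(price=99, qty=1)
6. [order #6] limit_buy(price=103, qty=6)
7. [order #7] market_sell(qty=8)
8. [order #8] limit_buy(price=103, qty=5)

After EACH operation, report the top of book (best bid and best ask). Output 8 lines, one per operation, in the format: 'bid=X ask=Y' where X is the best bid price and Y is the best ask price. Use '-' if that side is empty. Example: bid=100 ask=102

Answer: bid=- ask=104
bid=103 ask=104
bid=103 ask=104
bid=103 ask=104
bid=103 ask=104
bid=103 ask=104
bid=103 ask=104
bid=103 ask=104

Derivation:
After op 1 [order #1] limit_sell(price=104, qty=1): fills=none; bids=[-] asks=[#1:1@104]
After op 2 [order #2] limit_buy(price=103, qty=10): fills=none; bids=[#2:10@103] asks=[#1:1@104]
After op 3 [order #3] limit_buy(price=96, qty=3): fills=none; bids=[#2:10@103 #3:3@96] asks=[#1:1@104]
After op 4 [order #4] limit_buy(price=102, qty=9): fills=none; bids=[#2:10@103 #4:9@102 #3:3@96] asks=[#1:1@104]
After op 5 [order #5] limit_sell(price=99, qty=1): fills=#2x#5:1@103; bids=[#2:9@103 #4:9@102 #3:3@96] asks=[#1:1@104]
After op 6 [order #6] limit_buy(price=103, qty=6): fills=none; bids=[#2:9@103 #6:6@103 #4:9@102 #3:3@96] asks=[#1:1@104]
After op 7 [order #7] market_sell(qty=8): fills=#2x#7:8@103; bids=[#2:1@103 #6:6@103 #4:9@102 #3:3@96] asks=[#1:1@104]
After op 8 [order #8] limit_buy(price=103, qty=5): fills=none; bids=[#2:1@103 #6:6@103 #8:5@103 #4:9@102 #3:3@96] asks=[#1:1@104]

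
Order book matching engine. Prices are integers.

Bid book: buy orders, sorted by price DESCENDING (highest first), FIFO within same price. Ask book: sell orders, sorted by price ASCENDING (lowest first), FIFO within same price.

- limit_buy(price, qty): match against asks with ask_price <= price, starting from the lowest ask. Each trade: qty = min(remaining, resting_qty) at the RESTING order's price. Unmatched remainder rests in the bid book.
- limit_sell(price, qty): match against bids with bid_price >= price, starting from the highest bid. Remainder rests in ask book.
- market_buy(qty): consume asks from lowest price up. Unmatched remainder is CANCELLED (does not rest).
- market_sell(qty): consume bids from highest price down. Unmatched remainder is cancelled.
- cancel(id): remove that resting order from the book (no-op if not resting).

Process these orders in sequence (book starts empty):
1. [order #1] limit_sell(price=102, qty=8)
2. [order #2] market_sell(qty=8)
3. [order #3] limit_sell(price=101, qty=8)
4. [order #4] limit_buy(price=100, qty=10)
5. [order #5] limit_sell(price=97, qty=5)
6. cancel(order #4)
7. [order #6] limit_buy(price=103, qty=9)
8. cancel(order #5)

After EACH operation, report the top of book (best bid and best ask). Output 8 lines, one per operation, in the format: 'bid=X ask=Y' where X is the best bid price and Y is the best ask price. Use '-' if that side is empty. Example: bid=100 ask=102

Answer: bid=- ask=102
bid=- ask=102
bid=- ask=101
bid=100 ask=101
bid=100 ask=101
bid=- ask=101
bid=- ask=102
bid=- ask=102

Derivation:
After op 1 [order #1] limit_sell(price=102, qty=8): fills=none; bids=[-] asks=[#1:8@102]
After op 2 [order #2] market_sell(qty=8): fills=none; bids=[-] asks=[#1:8@102]
After op 3 [order #3] limit_sell(price=101, qty=8): fills=none; bids=[-] asks=[#3:8@101 #1:8@102]
After op 4 [order #4] limit_buy(price=100, qty=10): fills=none; bids=[#4:10@100] asks=[#3:8@101 #1:8@102]
After op 5 [order #5] limit_sell(price=97, qty=5): fills=#4x#5:5@100; bids=[#4:5@100] asks=[#3:8@101 #1:8@102]
After op 6 cancel(order #4): fills=none; bids=[-] asks=[#3:8@101 #1:8@102]
After op 7 [order #6] limit_buy(price=103, qty=9): fills=#6x#3:8@101 #6x#1:1@102; bids=[-] asks=[#1:7@102]
After op 8 cancel(order #5): fills=none; bids=[-] asks=[#1:7@102]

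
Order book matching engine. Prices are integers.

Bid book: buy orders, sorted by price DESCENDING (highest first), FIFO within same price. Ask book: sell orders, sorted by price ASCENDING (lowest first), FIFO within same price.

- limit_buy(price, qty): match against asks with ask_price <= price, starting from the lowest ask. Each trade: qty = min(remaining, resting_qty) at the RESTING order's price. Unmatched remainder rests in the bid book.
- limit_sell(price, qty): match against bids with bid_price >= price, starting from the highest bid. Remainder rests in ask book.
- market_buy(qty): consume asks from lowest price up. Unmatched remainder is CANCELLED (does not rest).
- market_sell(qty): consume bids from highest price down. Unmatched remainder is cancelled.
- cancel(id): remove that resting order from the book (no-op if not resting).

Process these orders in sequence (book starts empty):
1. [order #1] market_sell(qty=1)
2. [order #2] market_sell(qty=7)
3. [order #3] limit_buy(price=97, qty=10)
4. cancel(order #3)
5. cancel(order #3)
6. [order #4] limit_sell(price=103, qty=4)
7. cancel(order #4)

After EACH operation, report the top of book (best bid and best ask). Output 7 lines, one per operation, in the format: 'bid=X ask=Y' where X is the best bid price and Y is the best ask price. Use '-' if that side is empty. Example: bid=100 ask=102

Answer: bid=- ask=-
bid=- ask=-
bid=97 ask=-
bid=- ask=-
bid=- ask=-
bid=- ask=103
bid=- ask=-

Derivation:
After op 1 [order #1] market_sell(qty=1): fills=none; bids=[-] asks=[-]
After op 2 [order #2] market_sell(qty=7): fills=none; bids=[-] asks=[-]
After op 3 [order #3] limit_buy(price=97, qty=10): fills=none; bids=[#3:10@97] asks=[-]
After op 4 cancel(order #3): fills=none; bids=[-] asks=[-]
After op 5 cancel(order #3): fills=none; bids=[-] asks=[-]
After op 6 [order #4] limit_sell(price=103, qty=4): fills=none; bids=[-] asks=[#4:4@103]
After op 7 cancel(order #4): fills=none; bids=[-] asks=[-]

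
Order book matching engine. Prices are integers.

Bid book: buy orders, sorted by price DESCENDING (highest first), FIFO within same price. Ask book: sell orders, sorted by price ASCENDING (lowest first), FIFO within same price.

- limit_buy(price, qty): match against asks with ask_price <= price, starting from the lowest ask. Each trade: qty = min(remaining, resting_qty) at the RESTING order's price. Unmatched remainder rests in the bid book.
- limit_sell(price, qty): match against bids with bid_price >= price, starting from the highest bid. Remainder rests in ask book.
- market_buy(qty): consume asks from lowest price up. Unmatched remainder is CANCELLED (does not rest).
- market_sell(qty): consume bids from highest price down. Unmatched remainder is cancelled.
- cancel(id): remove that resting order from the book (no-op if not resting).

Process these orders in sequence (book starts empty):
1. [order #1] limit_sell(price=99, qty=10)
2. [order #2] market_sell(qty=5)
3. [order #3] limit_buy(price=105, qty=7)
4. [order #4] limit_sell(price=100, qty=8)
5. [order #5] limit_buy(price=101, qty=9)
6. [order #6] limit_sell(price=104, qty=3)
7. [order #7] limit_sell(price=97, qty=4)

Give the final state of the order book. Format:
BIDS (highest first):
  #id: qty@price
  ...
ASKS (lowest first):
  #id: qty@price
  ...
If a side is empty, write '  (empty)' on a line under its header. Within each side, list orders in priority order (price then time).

After op 1 [order #1] limit_sell(price=99, qty=10): fills=none; bids=[-] asks=[#1:10@99]
After op 2 [order #2] market_sell(qty=5): fills=none; bids=[-] asks=[#1:10@99]
After op 3 [order #3] limit_buy(price=105, qty=7): fills=#3x#1:7@99; bids=[-] asks=[#1:3@99]
After op 4 [order #4] limit_sell(price=100, qty=8): fills=none; bids=[-] asks=[#1:3@99 #4:8@100]
After op 5 [order #5] limit_buy(price=101, qty=9): fills=#5x#1:3@99 #5x#4:6@100; bids=[-] asks=[#4:2@100]
After op 6 [order #6] limit_sell(price=104, qty=3): fills=none; bids=[-] asks=[#4:2@100 #6:3@104]
After op 7 [order #7] limit_sell(price=97, qty=4): fills=none; bids=[-] asks=[#7:4@97 #4:2@100 #6:3@104]

Answer: BIDS (highest first):
  (empty)
ASKS (lowest first):
  #7: 4@97
  #4: 2@100
  #6: 3@104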